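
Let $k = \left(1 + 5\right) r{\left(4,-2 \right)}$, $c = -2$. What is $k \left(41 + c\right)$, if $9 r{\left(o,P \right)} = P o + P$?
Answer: $-260$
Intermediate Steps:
$r{\left(o,P \right)} = \frac{P}{9} + \frac{P o}{9}$ ($r{\left(o,P \right)} = \frac{P o + P}{9} = \frac{P + P o}{9} = \frac{P}{9} + \frac{P o}{9}$)
$k = - \frac{20}{3}$ ($k = \left(1 + 5\right) \frac{1}{9} \left(-2\right) \left(1 + 4\right) = 6 \cdot \frac{1}{9} \left(-2\right) 5 = 6 \left(- \frac{10}{9}\right) = - \frac{20}{3} \approx -6.6667$)
$k \left(41 + c\right) = - \frac{20 \left(41 - 2\right)}{3} = \left(- \frac{20}{3}\right) 39 = -260$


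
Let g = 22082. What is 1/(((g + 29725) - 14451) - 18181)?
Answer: 1/19175 ≈ 5.2151e-5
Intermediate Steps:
1/(((g + 29725) - 14451) - 18181) = 1/(((22082 + 29725) - 14451) - 18181) = 1/((51807 - 14451) - 18181) = 1/(37356 - 18181) = 1/19175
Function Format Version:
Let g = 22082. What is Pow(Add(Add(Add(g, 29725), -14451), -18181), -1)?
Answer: Rational(1, 19175) ≈ 5.2151e-5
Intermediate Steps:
Pow(Add(Add(Add(g, 29725), -14451), -18181), -1) = Pow(Add(Add(Add(22082, 29725), -14451), -18181), -1) = Pow(Add(Add(51807, -14451), -18181), -1) = Pow(Add(37356, -18181), -1) = Pow(19175, -1) = Rational(1, 19175)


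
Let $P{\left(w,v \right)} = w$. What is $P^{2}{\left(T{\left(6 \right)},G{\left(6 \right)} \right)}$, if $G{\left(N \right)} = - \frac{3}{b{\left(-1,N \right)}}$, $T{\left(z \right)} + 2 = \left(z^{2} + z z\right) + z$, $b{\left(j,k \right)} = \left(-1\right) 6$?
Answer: $5776$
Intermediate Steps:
$b{\left(j,k \right)} = -6$
$T{\left(z \right)} = -2 + z + 2 z^{2}$ ($T{\left(z \right)} = -2 + \left(\left(z^{2} + z z\right) + z\right) = -2 + \left(\left(z^{2} + z^{2}\right) + z\right) = -2 + \left(2 z^{2} + z\right) = -2 + \left(z + 2 z^{2}\right) = -2 + z + 2 z^{2}$)
$G{\left(N \right)} = \frac{1}{2}$ ($G{\left(N \right)} = - \frac{3}{-6} = \left(-3\right) \left(- \frac{1}{6}\right) = \frac{1}{2}$)
$P^{2}{\left(T{\left(6 \right)},G{\left(6 \right)} \right)} = \left(-2 + 6 + 2 \cdot 6^{2}\right)^{2} = \left(-2 + 6 + 2 \cdot 36\right)^{2} = \left(-2 + 6 + 72\right)^{2} = 76^{2} = 5776$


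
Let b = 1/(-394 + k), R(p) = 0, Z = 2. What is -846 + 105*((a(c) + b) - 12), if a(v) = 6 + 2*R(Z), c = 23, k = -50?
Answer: -218483/148 ≈ -1476.2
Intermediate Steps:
b = -1/444 (b = 1/(-394 - 50) = 1/(-444) = -1/444 ≈ -0.0022523)
a(v) = 6 (a(v) = 6 + 2*0 = 6 + 0 = 6)
-846 + 105*((a(c) + b) - 12) = -846 + 105*((6 - 1/444) - 12) = -846 + 105*(2663/444 - 12) = -846 + 105*(-2665/444) = -846 - 93275/148 = -218483/148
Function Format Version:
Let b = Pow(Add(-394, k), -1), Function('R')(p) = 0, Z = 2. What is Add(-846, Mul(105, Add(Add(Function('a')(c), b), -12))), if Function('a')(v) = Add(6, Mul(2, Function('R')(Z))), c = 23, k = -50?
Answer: Rational(-218483, 148) ≈ -1476.2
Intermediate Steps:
b = Rational(-1, 444) (b = Pow(Add(-394, -50), -1) = Pow(-444, -1) = Rational(-1, 444) ≈ -0.0022523)
Function('a')(v) = 6 (Function('a')(v) = Add(6, Mul(2, 0)) = Add(6, 0) = 6)
Add(-846, Mul(105, Add(Add(Function('a')(c), b), -12))) = Add(-846, Mul(105, Add(Add(6, Rational(-1, 444)), -12))) = Add(-846, Mul(105, Add(Rational(2663, 444), -12))) = Add(-846, Mul(105, Rational(-2665, 444))) = Add(-846, Rational(-93275, 148)) = Rational(-218483, 148)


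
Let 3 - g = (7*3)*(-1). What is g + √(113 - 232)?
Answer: 24 + I*√119 ≈ 24.0 + 10.909*I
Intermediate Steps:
g = 24 (g = 3 - 7*3*(-1) = 3 - 21*(-1) = 3 - 1*(-21) = 3 + 21 = 24)
g + √(113 - 232) = 24 + √(113 - 232) = 24 + √(-119) = 24 + I*√119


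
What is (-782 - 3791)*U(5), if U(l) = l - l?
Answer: 0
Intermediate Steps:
U(l) = 0
(-782 - 3791)*U(5) = (-782 - 3791)*0 = -4573*0 = 0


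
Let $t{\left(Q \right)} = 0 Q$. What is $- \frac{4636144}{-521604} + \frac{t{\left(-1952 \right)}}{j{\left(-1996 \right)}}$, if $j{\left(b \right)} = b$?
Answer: $\frac{1159036}{130401} \approx 8.8882$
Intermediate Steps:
$t{\left(Q \right)} = 0$
$- \frac{4636144}{-521604} + \frac{t{\left(-1952 \right)}}{j{\left(-1996 \right)}} = - \frac{4636144}{-521604} + \frac{0}{-1996} = \left(-4636144\right) \left(- \frac{1}{521604}\right) + 0 \left(- \frac{1}{1996}\right) = \frac{1159036}{130401} + 0 = \frac{1159036}{130401}$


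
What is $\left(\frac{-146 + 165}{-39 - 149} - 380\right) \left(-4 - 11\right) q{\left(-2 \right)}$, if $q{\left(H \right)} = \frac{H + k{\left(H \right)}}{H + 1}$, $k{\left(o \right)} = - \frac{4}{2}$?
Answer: $\frac{1071885}{47} \approx 22806.0$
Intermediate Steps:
$k{\left(o \right)} = -2$ ($k{\left(o \right)} = \left(-4\right) \frac{1}{2} = -2$)
$q{\left(H \right)} = \frac{-2 + H}{1 + H}$ ($q{\left(H \right)} = \frac{H - 2}{H + 1} = \frac{-2 + H}{1 + H}$)
$\left(\frac{-146 + 165}{-39 - 149} - 380\right) \left(-4 - 11\right) q{\left(-2 \right)} = \left(\frac{-146 + 165}{-39 - 149} - 380\right) \left(-4 - 11\right) \frac{-2 - 2}{1 - 2} = \left(\frac{19}{-188} - 380\right) \left(- 15 \frac{1}{-1} \left(-4\right)\right) = \left(19 \left(- \frac{1}{188}\right) - 380\right) \left(- 15 \left(\left(-1\right) \left(-4\right)\right)\right) = \left(- \frac{19}{188} - 380\right) \left(\left(-15\right) 4\right) = \left(- \frac{71459}{188}\right) \left(-60\right) = \frac{1071885}{47}$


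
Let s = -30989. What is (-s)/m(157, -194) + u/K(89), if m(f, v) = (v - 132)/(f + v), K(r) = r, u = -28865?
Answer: 92636787/29014 ≈ 3192.8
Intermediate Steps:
m(f, v) = (-132 + v)/(f + v)
(-s)/m(157, -194) + u/K(89) = (-1*(-30989))/(((-132 - 194)/(157 - 194))) - 28865/89 = 30989/((-326/(-37))) - 28865*1/89 = 30989/((-1/37*(-326))) - 28865/89 = 30989/(326/37) - 28865/89 = 30989*(37/326) - 28865/89 = 1146593/326 - 28865/89 = 92636787/29014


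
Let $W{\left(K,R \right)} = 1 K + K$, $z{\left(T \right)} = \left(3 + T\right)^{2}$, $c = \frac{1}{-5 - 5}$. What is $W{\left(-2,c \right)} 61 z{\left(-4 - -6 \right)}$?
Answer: $-6100$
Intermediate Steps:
$c = - \frac{1}{10}$ ($c = \frac{1}{-10} = - \frac{1}{10} \approx -0.1$)
$W{\left(K,R \right)} = 2 K$ ($W{\left(K,R \right)} = K + K = 2 K$)
$W{\left(-2,c \right)} 61 z{\left(-4 - -6 \right)} = 2 \left(-2\right) 61 \left(3 - -2\right)^{2} = \left(-4\right) 61 \left(3 + \left(-4 + 6\right)\right)^{2} = - 244 \left(3 + 2\right)^{2} = - 244 \cdot 5^{2} = \left(-244\right) 25 = -6100$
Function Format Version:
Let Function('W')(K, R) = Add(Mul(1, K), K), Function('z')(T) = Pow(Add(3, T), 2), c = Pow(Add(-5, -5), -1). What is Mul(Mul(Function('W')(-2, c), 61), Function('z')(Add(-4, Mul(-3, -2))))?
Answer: -6100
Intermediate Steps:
c = Rational(-1, 10) (c = Pow(-10, -1) = Rational(-1, 10) ≈ -0.10000)
Function('W')(K, R) = Mul(2, K) (Function('W')(K, R) = Add(K, K) = Mul(2, K))
Mul(Mul(Function('W')(-2, c), 61), Function('z')(Add(-4, Mul(-3, -2)))) = Mul(Mul(Mul(2, -2), 61), Pow(Add(3, Add(-4, Mul(-3, -2))), 2)) = Mul(Mul(-4, 61), Pow(Add(3, Add(-4, 6)), 2)) = Mul(-244, Pow(Add(3, 2), 2)) = Mul(-244, Pow(5, 2)) = Mul(-244, 25) = -6100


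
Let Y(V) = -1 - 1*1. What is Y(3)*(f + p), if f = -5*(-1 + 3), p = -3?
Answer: 26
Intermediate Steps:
Y(V) = -2 (Y(V) = -1 - 1 = -2)
f = -10 (f = -5*2 = -10)
Y(3)*(f + p) = -2*(-10 - 3) = -2*(-13) = 26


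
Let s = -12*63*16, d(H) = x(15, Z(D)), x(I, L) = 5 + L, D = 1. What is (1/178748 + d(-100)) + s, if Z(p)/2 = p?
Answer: -2160884571/178748 ≈ -12089.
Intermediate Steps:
Z(p) = 2*p
d(H) = 7 (d(H) = 5 + 2*1 = 5 + 2 = 7)
s = -12096 (s = -756*16 = -12096)
(1/178748 + d(-100)) + s = (1/178748 + 7) - 12096 = 1251237/178748 - 12096 = -2160884571/178748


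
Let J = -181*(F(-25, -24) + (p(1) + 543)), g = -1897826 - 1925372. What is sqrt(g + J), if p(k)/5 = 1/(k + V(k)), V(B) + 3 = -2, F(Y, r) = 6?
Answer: I*sqrt(15689363)/2 ≈ 1980.5*I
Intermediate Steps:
V(B) = -5 (V(B) = -3 - 2 = -5)
g = -3823198
p(k) = 5/(-5 + k) (p(k) = 5/(k - 5) = 5/(-5 + k))
J = -396571/4 (J = -181*(6 + (5/(-5 + 1) + 543)) = -181*(6 + (5/(-4) + 543)) = -181*(6 + (5*(-1/4) + 543)) = -181*(6 + (-5/4 + 543)) = -181*(6 + 2167/4) = -181*2191/4 = -396571/4 ≈ -99143.)
sqrt(g + J) = sqrt(-3823198 - 396571/4) = sqrt(-15689363/4) = I*sqrt(15689363)/2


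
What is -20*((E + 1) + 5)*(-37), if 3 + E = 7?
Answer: 7400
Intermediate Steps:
E = 4 (E = -3 + 7 = 4)
-20*((E + 1) + 5)*(-37) = -20*((4 + 1) + 5)*(-37) = -20*(5 + 5)*(-37) = -20*10*(-37) = -200*(-37) = 7400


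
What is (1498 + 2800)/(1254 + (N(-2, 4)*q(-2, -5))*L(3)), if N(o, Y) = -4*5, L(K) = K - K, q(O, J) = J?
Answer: 2149/627 ≈ 3.4274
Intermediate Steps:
L(K) = 0
N(o, Y) = -20
(1498 + 2800)/(1254 + (N(-2, 4)*q(-2, -5))*L(3)) = (1498 + 2800)/(1254 - 20*(-5)*0) = 4298/(1254 + 100*0) = 4298/(1254 + 0) = 4298/1254 = 4298*(1/1254) = 2149/627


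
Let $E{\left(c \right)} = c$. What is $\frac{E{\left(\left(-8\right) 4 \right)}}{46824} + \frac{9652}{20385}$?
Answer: $\frac{18803872}{39771135} \approx 0.4728$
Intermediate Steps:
$\frac{E{\left(\left(-8\right) 4 \right)}}{46824} + \frac{9652}{20385} = \frac{\left(-8\right) 4}{46824} + \frac{9652}{20385} = \left(-32\right) \frac{1}{46824} + 9652 \cdot \frac{1}{20385} = - \frac{4}{5853} + \frac{9652}{20385} = \frac{18803872}{39771135}$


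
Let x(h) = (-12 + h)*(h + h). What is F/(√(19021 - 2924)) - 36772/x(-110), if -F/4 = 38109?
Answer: -9193/6710 - 152436*√16097/16097 ≈ -1202.8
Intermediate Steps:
F = -152436 (F = -4*38109 = -152436)
x(h) = 2*h*(-12 + h) (x(h) = (-12 + h)*(2*h) = 2*h*(-12 + h))
F/(√(19021 - 2924)) - 36772/x(-110) = -152436/√(19021 - 2924) - 36772*(-1/(220*(-12 - 110))) = -152436*√16097/16097 - 36772/(2*(-110)*(-122)) = -152436*√16097/16097 - 36772/26840 = -152436*√16097/16097 - 36772*1/26840 = -152436*√16097/16097 - 9193/6710 = -9193/6710 - 152436*√16097/16097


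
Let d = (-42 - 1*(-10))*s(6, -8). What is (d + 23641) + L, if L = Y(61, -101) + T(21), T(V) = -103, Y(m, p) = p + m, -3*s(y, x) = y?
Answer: 23562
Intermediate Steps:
s(y, x) = -y/3
Y(m, p) = m + p
d = 64 (d = (-42 - 1*(-10))*(-⅓*6) = (-42 + 10)*(-2) = -32*(-2) = 64)
L = -143 (L = (61 - 101) - 103 = -40 - 103 = -143)
(d + 23641) + L = (64 + 23641) - 143 = 23705 - 143 = 23562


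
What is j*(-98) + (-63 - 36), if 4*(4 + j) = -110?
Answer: 2988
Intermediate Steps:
j = -63/2 (j = -4 + (¼)*(-110) = -4 - 55/2 = -63/2 ≈ -31.500)
j*(-98) + (-63 - 36) = -63/2*(-98) + (-63 - 36) = 3087 - 99 = 2988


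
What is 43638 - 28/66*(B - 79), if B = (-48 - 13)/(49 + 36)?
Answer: 11136314/255 ≈ 43672.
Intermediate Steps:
B = -61/85 ≈ -0.71765
43638 - 28/66*(B - 79) = 43638 - 28/66*(-61/85 - 79) = 43638 - 28*(1/66)*(-6776)/85 = 43638 - 14*(-6776)/(33*85) = 43638 - 1*(-8624/255) = 43638 + 8624/255 = 11136314/255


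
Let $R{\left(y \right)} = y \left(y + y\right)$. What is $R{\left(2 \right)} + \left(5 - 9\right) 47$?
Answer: $-180$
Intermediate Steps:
$R{\left(y \right)} = 2 y^{2}$ ($R{\left(y \right)} = y 2 y = 2 y^{2}$)
$R{\left(2 \right)} + \left(5 - 9\right) 47 = 2 \cdot 2^{2} + \left(5 - 9\right) 47 = 2 \cdot 4 + \left(5 - 9\right) 47 = 8 - 188 = -180$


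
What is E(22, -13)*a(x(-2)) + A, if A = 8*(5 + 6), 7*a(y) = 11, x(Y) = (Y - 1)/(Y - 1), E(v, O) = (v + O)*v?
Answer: 2794/7 ≈ 399.14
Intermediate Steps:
E(v, O) = v*(O + v) (E(v, O) = (O + v)*v = v*(O + v))
x(Y) = 1 (x(Y) = (-1 + Y)/(-1 + Y) = 1)
a(y) = 11/7 (a(y) = (⅐)*11 = 11/7)
A = 88 (A = 8*11 = 88)
E(22, -13)*a(x(-2)) + A = (22*(-13 + 22))*(11/7) + 88 = (22*9)*(11/7) + 88 = 198*(11/7) + 88 = 2178/7 + 88 = 2794/7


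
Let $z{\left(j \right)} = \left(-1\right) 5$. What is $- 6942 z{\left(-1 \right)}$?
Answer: $34710$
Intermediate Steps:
$z{\left(j \right)} = -5$
$- 6942 z{\left(-1 \right)} = \left(-6942\right) \left(-5\right) = 34710$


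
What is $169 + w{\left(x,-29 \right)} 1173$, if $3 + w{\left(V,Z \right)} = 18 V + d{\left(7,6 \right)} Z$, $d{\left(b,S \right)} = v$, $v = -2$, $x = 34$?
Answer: $782560$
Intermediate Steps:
$d{\left(b,S \right)} = -2$
$w{\left(V,Z \right)} = -3 - 2 Z + 18 V$ ($w{\left(V,Z \right)} = -3 + \left(18 V - 2 Z\right) = -3 + \left(- 2 Z + 18 V\right) = -3 - 2 Z + 18 V$)
$169 + w{\left(x,-29 \right)} 1173 = 169 + \left(-3 - -58 + 18 \cdot 34\right) 1173 = 169 + \left(-3 + 58 + 612\right) 1173 = 169 + 667 \cdot 1173 = 169 + 782391 = 782560$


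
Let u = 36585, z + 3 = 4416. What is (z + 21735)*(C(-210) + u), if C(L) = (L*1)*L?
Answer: 2109751380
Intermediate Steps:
z = 4413 (z = -3 + 4416 = 4413)
C(L) = L² (C(L) = L*L = L²)
(z + 21735)*(C(-210) + u) = (4413 + 21735)*((-210)² + 36585) = 26148*(44100 + 36585) = 26148*80685 = 2109751380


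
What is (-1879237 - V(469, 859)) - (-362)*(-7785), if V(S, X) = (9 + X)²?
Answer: -5450831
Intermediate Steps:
(-1879237 - V(469, 859)) - (-362)*(-7785) = (-1879237 - (9 + 859)²) - (-362)*(-7785) = (-1879237 - 1*868²) - 1*2818170 = (-1879237 - 1*753424) - 2818170 = (-1879237 - 753424) - 2818170 = -2632661 - 2818170 = -5450831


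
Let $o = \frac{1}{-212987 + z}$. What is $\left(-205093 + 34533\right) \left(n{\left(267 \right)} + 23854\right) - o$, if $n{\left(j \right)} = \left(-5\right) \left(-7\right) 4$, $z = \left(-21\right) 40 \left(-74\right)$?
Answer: $- \frac{617246924561279}{150827} \approx -4.0924 \cdot 10^{9}$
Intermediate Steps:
$z = 62160$ ($z = \left(-840\right) \left(-74\right) = 62160$)
$n{\left(j \right)} = 140$ ($n{\left(j \right)} = 35 \cdot 4 = 140$)
$o = - \frac{1}{150827}$ ($o = \frac{1}{-212987 + 62160} = \frac{1}{-150827} = - \frac{1}{150827} \approx -6.6301 \cdot 10^{-6}$)
$\left(-205093 + 34533\right) \left(n{\left(267 \right)} + 23854\right) - o = \left(-205093 + 34533\right) \left(140 + 23854\right) - - \frac{1}{150827} = \left(-170560\right) 23994 + \frac{1}{150827} = -4092416640 + \frac{1}{150827} = - \frac{617246924561279}{150827}$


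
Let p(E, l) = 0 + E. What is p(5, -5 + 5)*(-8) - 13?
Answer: -53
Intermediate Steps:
p(E, l) = E
p(5, -5 + 5)*(-8) - 13 = 5*(-8) - 13 = -40 - 13 = -53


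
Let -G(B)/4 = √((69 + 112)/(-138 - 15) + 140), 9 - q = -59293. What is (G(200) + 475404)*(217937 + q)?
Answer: 131800529556 - 369652*√361063/17 ≈ 1.3179e+11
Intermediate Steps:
q = 59302 (q = 9 - 1*(-59293) = 9 + 59293 = 59302)
G(B) = -4*√361063/51 (G(B) = -4*√((69 + 112)/(-138 - 15) + 140) = -4*√(181/(-153) + 140) = -4*√(181*(-1/153) + 140) = -4*√(-181/153 + 140) = -4*√361063/51)
(G(200) + 475404)*(217937 + q) = (-4*√361063/51 + 475404)*(217937 + 59302) = (475404 - 4*√361063/51)*277239 = 131800529556 - 369652*√361063/17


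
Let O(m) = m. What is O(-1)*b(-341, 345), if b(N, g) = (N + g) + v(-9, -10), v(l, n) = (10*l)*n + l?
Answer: -895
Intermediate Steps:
v(l, n) = l + 10*l*n (v(l, n) = 10*l*n + l = l + 10*l*n)
b(N, g) = 891 + N + g (b(N, g) = (N + g) - 9*(1 + 10*(-10)) = (N + g) - 9*(1 - 100) = (N + g) - 9*(-99) = (N + g) + 891 = 891 + N + g)
O(-1)*b(-341, 345) = -(891 - 341 + 345) = -1*895 = -895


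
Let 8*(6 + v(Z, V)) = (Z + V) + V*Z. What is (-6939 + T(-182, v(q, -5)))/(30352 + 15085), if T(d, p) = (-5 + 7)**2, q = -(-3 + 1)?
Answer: -6935/45437 ≈ -0.15263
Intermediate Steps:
q = 2 (q = -1*(-2) = 2)
v(Z, V) = -6 + V/8 + Z/8 + V*Z/8 (v(Z, V) = -6 + ((Z + V) + V*Z)/8 = -6 + ((V + Z) + V*Z)/8 = -6 + (V + Z + V*Z)/8 = -6 + (V/8 + Z/8 + V*Z/8) = -6 + V/8 + Z/8 + V*Z/8)
T(d, p) = 4 (T(d, p) = 2**2 = 4)
(-6939 + T(-182, v(q, -5)))/(30352 + 15085) = (-6939 + 4)/(30352 + 15085) = -6935/45437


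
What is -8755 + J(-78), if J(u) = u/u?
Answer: -8754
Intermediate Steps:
J(u) = 1
-8755 + J(-78) = -8755 + 1 = -8754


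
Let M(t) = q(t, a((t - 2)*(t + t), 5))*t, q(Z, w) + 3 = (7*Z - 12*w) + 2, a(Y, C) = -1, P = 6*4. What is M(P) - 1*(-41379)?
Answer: 45675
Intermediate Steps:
P = 24
q(Z, w) = -1 - 12*w + 7*Z (q(Z, w) = -3 + ((7*Z - 12*w) + 2) = -3 + ((-12*w + 7*Z) + 2) = -3 + (2 - 12*w + 7*Z) = -1 - 12*w + 7*Z)
M(t) = t*(11 + 7*t) (M(t) = (-1 - 12*(-1) + 7*t)*t = (-1 + 12 + 7*t)*t = (11 + 7*t)*t = t*(11 + 7*t))
M(P) - 1*(-41379) = 24*(11 + 7*24) - 1*(-41379) = 24*(11 + 168) + 41379 = 24*179 + 41379 = 4296 + 41379 = 45675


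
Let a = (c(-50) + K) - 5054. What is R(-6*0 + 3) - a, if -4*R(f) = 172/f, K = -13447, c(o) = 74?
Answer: 55238/3 ≈ 18413.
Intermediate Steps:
a = -18427 (a = (74 - 13447) - 5054 = -13373 - 5054 = -18427)
R(f) = -43/f
R(-6*0 + 3) - a = -43/(-6*0 + 3) - 1*(-18427) = -43/(0 + 3) + 18427 = -43/3 + 18427 = 55238/3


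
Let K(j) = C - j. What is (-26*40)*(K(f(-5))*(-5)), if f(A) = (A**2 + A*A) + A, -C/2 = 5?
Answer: -286000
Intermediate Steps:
C = -10 (C = -2*5 = -10)
f(A) = A + 2*A**2 (f(A) = (A**2 + A**2) + A = 2*A**2 + A = A + 2*A**2)
K(j) = -10 - j
(-26*40)*(K(f(-5))*(-5)) = (-26*40)*((-10 - (-5)*(1 + 2*(-5)))*(-5)) = -1040*(-10 - (-5)*(1 - 10))*(-5) = -1040*(-10 - (-5)*(-9))*(-5) = -1040*(-10 - 1*45)*(-5) = -1040*(-10 - 45)*(-5) = -(-57200)*(-5) = -1040*275 = -286000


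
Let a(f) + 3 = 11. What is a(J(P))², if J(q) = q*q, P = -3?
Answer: 64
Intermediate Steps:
J(q) = q²
a(f) = 8 (a(f) = -3 + 11 = 8)
a(J(P))² = 8² = 64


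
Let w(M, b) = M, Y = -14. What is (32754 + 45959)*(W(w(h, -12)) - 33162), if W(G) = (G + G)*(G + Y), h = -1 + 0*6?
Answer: -2607919116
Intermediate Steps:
h = -1 (h = -1 + 0 = -1)
W(G) = 2*G*(-14 + G) (W(G) = (G + G)*(G - 14) = (2*G)*(-14 + G) = 2*G*(-14 + G))
(32754 + 45959)*(W(w(h, -12)) - 33162) = (32754 + 45959)*(2*(-1)*(-14 - 1) - 33162) = 78713*(2*(-1)*(-15) - 33162) = 78713*(30 - 33162) = 78713*(-33132) = -2607919116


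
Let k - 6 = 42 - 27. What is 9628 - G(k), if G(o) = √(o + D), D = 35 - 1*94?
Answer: 9628 - I*√38 ≈ 9628.0 - 6.1644*I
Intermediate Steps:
k = 21 (k = 6 + (42 - 27) = 6 + 15 = 21)
D = -59 (D = 35 - 94 = -59)
G(o) = √(-59 + o) (G(o) = √(o - 59) = √(-59 + o))
9628 - G(k) = 9628 - √(-59 + 21) = 9628 - √(-38) = 9628 - I*√38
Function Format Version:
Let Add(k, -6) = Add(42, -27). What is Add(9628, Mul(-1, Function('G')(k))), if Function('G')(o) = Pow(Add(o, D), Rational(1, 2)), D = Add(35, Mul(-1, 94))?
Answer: Add(9628, Mul(-1, I, Pow(38, Rational(1, 2)))) ≈ Add(9628.0, Mul(-6.1644, I))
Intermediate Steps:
k = 21 (k = Add(6, Add(42, -27)) = Add(6, 15) = 21)
D = -59 (D = Add(35, -94) = -59)
Function('G')(o) = Pow(Add(-59, o), Rational(1, 2)) (Function('G')(o) = Pow(Add(o, -59), Rational(1, 2)) = Pow(Add(-59, o), Rational(1, 2)))
Add(9628, Mul(-1, Function('G')(k))) = Add(9628, Mul(-1, Pow(Add(-59, 21), Rational(1, 2)))) = Add(9628, Mul(-1, Pow(-38, Rational(1, 2)))) = Add(9628, Mul(-1, Mul(I, Pow(38, Rational(1, 2))))) = Add(9628, Mul(-1, I, Pow(38, Rational(1, 2))))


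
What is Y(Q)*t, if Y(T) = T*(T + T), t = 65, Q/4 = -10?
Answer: 208000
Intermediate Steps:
Q = -40 (Q = 4*(-10) = -40)
Y(T) = 2*T² (Y(T) = T*(2*T) = 2*T²)
Y(Q)*t = (2*(-40)²)*65 = (2*1600)*65 = 3200*65 = 208000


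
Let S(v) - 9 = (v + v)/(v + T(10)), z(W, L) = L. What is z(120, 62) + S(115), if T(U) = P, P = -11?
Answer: 3807/52 ≈ 73.212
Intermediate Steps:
T(U) = -11
S(v) = 9 + 2*v/(-11 + v) (S(v) = 9 + (v + v)/(v - 11) = 9 + (2*v)/(-11 + v) = 9 + 2*v/(-11 + v))
z(120, 62) + S(115) = 62 + 11*(-9 + 115)/(-11 + 115) = 62 + 11*106/104 = 62 + 11*(1/104)*106 = 62 + 583/52 = 3807/52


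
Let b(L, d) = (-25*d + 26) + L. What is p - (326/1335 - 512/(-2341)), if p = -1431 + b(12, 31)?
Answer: -6776956166/3125235 ≈ -2168.5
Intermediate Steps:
b(L, d) = 26 + L - 25*d (b(L, d) = (26 - 25*d) + L = 26 + L - 25*d)
p = -2168 (p = -1431 + (26 + 12 - 25*31) = -1431 + (26 + 12 - 775) = -1431 - 737 = -2168)
p - (326/1335 - 512/(-2341)) = -2168 - (326/1335 - 512/(-2341)) = -2168 - (326*(1/1335) - 512*(-1/2341)) = -2168 - (326/1335 + 512/2341) = -2168 - 1*1446686/3125235 = -2168 - 1446686/3125235 = -6776956166/3125235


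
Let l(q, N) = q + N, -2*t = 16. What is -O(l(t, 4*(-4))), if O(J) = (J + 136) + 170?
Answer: -282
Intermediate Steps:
t = -8 (t = -½*16 = -8)
l(q, N) = N + q
O(J) = 306 + J (O(J) = (136 + J) + 170 = 306 + J)
-O(l(t, 4*(-4))) = -(306 + (4*(-4) - 8)) = -(306 + (-16 - 8)) = -(306 - 24) = -1*282 = -282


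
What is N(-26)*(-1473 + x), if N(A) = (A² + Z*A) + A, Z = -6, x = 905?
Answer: -457808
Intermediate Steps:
N(A) = A² - 5*A (N(A) = (A² - 6*A) + A = A² - 5*A)
N(-26)*(-1473 + x) = (-26*(-5 - 26))*(-1473 + 905) = -26*(-31)*(-568) = 806*(-568) = -457808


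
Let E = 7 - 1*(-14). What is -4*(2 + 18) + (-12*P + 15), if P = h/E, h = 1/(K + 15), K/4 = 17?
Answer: -37769/581 ≈ -65.007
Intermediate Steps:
K = 68 (K = 4*17 = 68)
E = 21 (E = 7 + 14 = 21)
h = 1/83 (h = 1/(68 + 15) = 1/83 ≈ 0.012048)
P = 1/1743 (P = (1/83)/21 = (1/83)*(1/21) = 1/1743 ≈ 0.00057372)
-4*(2 + 18) + (-12*P + 15) = -4*(2 + 18) + (-12*1/1743 + 15) = -4*20 + (-4/581 + 15) = -80 + 8711/581 = -37769/581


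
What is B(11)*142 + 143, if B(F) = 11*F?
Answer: 17325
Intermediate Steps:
B(11)*142 + 143 = (11*11)*142 + 143 = 121*142 + 143 = 17182 + 143 = 17325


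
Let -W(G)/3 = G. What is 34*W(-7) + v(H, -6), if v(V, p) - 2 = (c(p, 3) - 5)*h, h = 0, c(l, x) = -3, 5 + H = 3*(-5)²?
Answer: 716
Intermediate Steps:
H = 70 (H = -5 + 3*(-5)² = -5 + 3*25 = -5 + 75 = 70)
W(G) = -3*G
v(V, p) = 2 (v(V, p) = 2 + (-3 - 5)*0 = 2 - 8*0 = 2 + 0 = 2)
34*W(-7) + v(H, -6) = 34*(-3*(-7)) + 2 = 34*21 + 2 = 714 + 2 = 716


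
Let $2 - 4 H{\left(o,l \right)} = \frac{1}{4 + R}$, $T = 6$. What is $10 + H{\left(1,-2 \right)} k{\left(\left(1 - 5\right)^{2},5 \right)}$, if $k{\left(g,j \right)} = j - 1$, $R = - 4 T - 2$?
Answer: $\frac{265}{22} \approx 12.045$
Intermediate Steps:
$R = -26$ ($R = \left(-4\right) 6 - 2 = -24 - 2 = -26$)
$H{\left(o,l \right)} = \frac{45}{88}$ ($H{\left(o,l \right)} = \frac{1}{2} - \frac{1}{4 \left(4 - 26\right)} = \frac{1}{2} - \frac{1}{4 \left(-22\right)} = \frac{1}{2} - - \frac{1}{88} = \frac{1}{2} + \frac{1}{88} = \frac{45}{88}$)
$k{\left(g,j \right)} = -1 + j$
$10 + H{\left(1,-2 \right)} k{\left(\left(1 - 5\right)^{2},5 \right)} = 10 + \frac{45 \left(-1 + 5\right)}{88} = 10 + \frac{45}{88} \cdot 4 = 10 + \frac{45}{22} = \frac{265}{22}$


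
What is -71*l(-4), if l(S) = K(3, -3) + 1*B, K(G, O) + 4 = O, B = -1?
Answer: 568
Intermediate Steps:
K(G, O) = -4 + O
l(S) = -8 (l(S) = (-4 - 3) + 1*(-1) = -7 - 1 = -8)
-71*l(-4) = -71*(-8) = 568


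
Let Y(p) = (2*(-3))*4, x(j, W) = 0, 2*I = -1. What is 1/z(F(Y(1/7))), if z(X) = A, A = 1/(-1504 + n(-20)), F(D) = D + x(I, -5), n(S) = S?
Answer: -1524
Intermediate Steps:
I = -½ (I = (½)*(-1) = -½ ≈ -0.50000)
Y(p) = -24 (Y(p) = -6*4 = -24)
F(D) = D (F(D) = D + 0 = D)
A = -1/1524 (A = 1/(-1504 - 20) = 1/(-1524) = -1/1524 ≈ -0.00065617)
z(X) = -1/1524
1/z(F(Y(1/7))) = 1/(-1/1524) = -1524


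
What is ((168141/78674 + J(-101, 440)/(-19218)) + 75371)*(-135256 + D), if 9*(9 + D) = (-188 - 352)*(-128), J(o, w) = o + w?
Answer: -1211641898082523920/125996411 ≈ -9.6165e+9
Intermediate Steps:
D = 7671 (D = -9 + ((-188 - 352)*(-128))/9 = -9 + (-540*(-128))/9 = -9 + (1/9)*69120 = -9 + 7680 = 7671)
((168141/78674 + J(-101, 440)/(-19218)) + 75371)*(-135256 + D) = ((168141/78674 + (-101 + 440)/(-19218)) + 75371)*(-135256 + 7671) = ((168141*(1/78674) + 339*(-1/19218)) + 75371)*(-127585) = ((168141/78674 - 113/6406) + 75371)*(-127585) = (267055271/125996411 + 75371)*(-127585) = (9496742548752/125996411)*(-127585) = -1211641898082523920/125996411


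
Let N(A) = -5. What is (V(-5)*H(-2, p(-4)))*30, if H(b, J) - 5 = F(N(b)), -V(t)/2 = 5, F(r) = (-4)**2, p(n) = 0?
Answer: -6300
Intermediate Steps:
F(r) = 16
V(t) = -10 (V(t) = -2*5 = -10)
H(b, J) = 21 (H(b, J) = 5 + 16 = 21)
(V(-5)*H(-2, p(-4)))*30 = -10*21*30 = -210*30 = -6300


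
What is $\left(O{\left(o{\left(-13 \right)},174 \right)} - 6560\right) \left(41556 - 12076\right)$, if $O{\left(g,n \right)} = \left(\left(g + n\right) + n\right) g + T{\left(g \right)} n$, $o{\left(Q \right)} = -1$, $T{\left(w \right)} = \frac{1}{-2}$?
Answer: $-206183120$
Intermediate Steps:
$T{\left(w \right)} = - \frac{1}{2}$
$O{\left(g,n \right)} = - \frac{n}{2} + g \left(g + 2 n\right)$ ($O{\left(g,n \right)} = \left(\left(g + n\right) + n\right) g - \frac{n}{2} = \left(g + 2 n\right) g - \frac{n}{2} = g \left(g + 2 n\right) - \frac{n}{2} = - \frac{n}{2} + g \left(g + 2 n\right)$)
$\left(O{\left(o{\left(-13 \right)},174 \right)} - 6560\right) \left(41556 - 12076\right) = \left(\left(\left(-1\right)^{2} - 87 + 2 \left(-1\right) 174\right) - 6560\right) \left(41556 - 12076\right) = \left(\left(1 - 87 - 348\right) - 6560\right) 29480 = \left(-434 - 6560\right) 29480 = \left(-6994\right) 29480 = -206183120$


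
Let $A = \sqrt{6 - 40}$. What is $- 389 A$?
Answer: $- 389 i \sqrt{34} \approx - 2268.2 i$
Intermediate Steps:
$A = i \sqrt{34}$ ($A = \sqrt{-34} = i \sqrt{34} \approx 5.8309 i$)
$- 389 A = - 389 i \sqrt{34}$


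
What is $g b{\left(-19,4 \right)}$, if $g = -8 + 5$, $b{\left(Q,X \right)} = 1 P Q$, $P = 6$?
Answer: $342$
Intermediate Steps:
$b{\left(Q,X \right)} = 6 Q$ ($b{\left(Q,X \right)} = 1 \cdot 6 Q = 6 Q$)
$g = -3$
$g b{\left(-19,4 \right)} = - 3 \cdot 6 \left(-19\right) = \left(-3\right) \left(-114\right) = 342$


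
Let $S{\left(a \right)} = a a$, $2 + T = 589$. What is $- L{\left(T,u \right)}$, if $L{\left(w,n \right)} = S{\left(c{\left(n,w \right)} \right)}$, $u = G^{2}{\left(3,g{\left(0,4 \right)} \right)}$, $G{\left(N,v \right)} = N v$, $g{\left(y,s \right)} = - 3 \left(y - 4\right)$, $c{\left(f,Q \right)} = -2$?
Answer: $-4$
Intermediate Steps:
$T = 587$ ($T = -2 + 589 = 587$)
$g{\left(y,s \right)} = 12 - 3 y$ ($g{\left(y,s \right)} = - 3 \left(-4 + y\right) = 12 - 3 y$)
$S{\left(a \right)} = a^{2}$
$u = 1296$ ($u = \left(3 \left(12 - 0\right)\right)^{2} = \left(3 \left(12 + 0\right)\right)^{2} = \left(3 \cdot 12\right)^{2} = 36^{2} = 1296$)
$L{\left(w,n \right)} = 4$ ($L{\left(w,n \right)} = \left(-2\right)^{2} = 4$)
$- L{\left(T,u \right)} = \left(-1\right) 4 = -4$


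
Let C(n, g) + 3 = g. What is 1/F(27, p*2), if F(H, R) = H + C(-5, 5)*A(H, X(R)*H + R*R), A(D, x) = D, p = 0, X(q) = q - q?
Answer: 1/81 ≈ 0.012346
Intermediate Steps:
X(q) = 0
C(n, g) = -3 + g
F(H, R) = 3*H (F(H, R) = H + (-3 + 5)*H = H + 2*H = 3*H)
1/F(27, p*2) = 1/(3*27) = 1/81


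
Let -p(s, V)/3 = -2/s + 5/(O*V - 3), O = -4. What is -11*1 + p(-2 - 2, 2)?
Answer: -245/22 ≈ -11.136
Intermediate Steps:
p(s, V) = -15/(-3 - 4*V) + 6/s (p(s, V) = -3*(-2/s + 5/(-4*V - 3)) = -3*(-2/s + 5/(-3 - 4*V)) = -15/(-3 - 4*V) + 6/s)
-11*1 + p(-2 - 2, 2) = -11*1 + 3*(6 + 5*(-2 - 2) + 8*2)/((-2 - 2)*(3 + 4*2)) = -11 + 3*(6 + 5*(-4) + 16)/(-4*(3 + 8)) = -11 + 3*(-¼)*(6 - 20 + 16)/11 = -11 + 3*(-¼)*(1/11)*2 = -11 - 3/22 = -245/22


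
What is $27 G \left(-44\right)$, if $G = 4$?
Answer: $-4752$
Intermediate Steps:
$27 G \left(-44\right) = 27 \cdot 4 \left(-44\right) = 108 \left(-44\right) = -4752$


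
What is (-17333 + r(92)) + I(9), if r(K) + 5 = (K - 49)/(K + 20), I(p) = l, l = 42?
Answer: -1937109/112 ≈ -17296.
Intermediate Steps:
I(p) = 42
r(K) = -5 + (-49 + K)/(20 + K) (r(K) = -5 + (K - 49)/(K + 20) = -5 + (-49 + K)/(20 + K))
(-17333 + r(92)) + I(9) = (-17333 + (-149 - 4*92)/(20 + 92)) + 42 = (-17333 + (-149 - 368)/112) + 42 = (-17333 + (1/112)*(-517)) + 42 = (-17333 - 517/112) + 42 = -1941813/112 + 42 = -1937109/112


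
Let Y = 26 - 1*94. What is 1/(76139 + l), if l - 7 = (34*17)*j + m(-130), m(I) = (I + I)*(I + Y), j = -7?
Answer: 1/123580 ≈ 8.0919e-6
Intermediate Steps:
Y = -68 (Y = 26 - 94 = -68)
m(I) = 2*I*(-68 + I) (m(I) = (I + I)*(I - 68) = (2*I)*(-68 + I) = 2*I*(-68 + I))
l = 47441 (l = 7 + ((34*17)*(-7) + 2*(-130)*(-68 - 130)) = 7 + (578*(-7) + 2*(-130)*(-198)) = 7 + (-4046 + 51480) = 7 + 47434 = 47441)
1/(76139 + l) = 1/(76139 + 47441) = 1/123580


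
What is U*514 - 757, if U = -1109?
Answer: -570783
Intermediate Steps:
U*514 - 757 = -1109*514 - 757 = -570026 - 757 = -570783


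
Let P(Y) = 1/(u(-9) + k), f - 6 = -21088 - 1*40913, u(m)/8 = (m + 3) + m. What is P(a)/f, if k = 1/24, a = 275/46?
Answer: 8/59494535 ≈ 1.3447e-7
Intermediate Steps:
u(m) = 24 + 16*m (u(m) = 8*((m + 3) + m) = 8*((3 + m) + m) = 8*(3 + 2*m) = 24 + 16*m)
a = 275/46 (a = 275*(1/46) = 275/46 ≈ 5.9783)
k = 1/24 ≈ 0.041667
f = -61995 (f = 6 + (-21088 - 1*40913) = 6 + (-21088 - 40913) = 6 - 62001 = -61995)
P(Y) = -24/2879 (P(Y) = 1/((24 + 16*(-9)) + 1/24) = 1/((24 - 144) + 1/24) = 1/(-120 + 1/24) = 1/(-2879/24) = -24/2879)
P(a)/f = -24/2879/(-61995) = -24/2879*(-1/61995) = 8/59494535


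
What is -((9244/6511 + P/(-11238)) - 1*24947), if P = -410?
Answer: 912640426832/36585309 ≈ 24946.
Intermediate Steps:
-((9244/6511 + P/(-11238)) - 1*24947) = -((9244/6511 - 410/(-11238)) - 1*24947) = -((9244*(1/6511) - 410*(-1/11238)) - 24947) = -((9244/6511 + 205/5619) - 24947) = -(53276791/36585309 - 24947) = -1*(-912640426832/36585309) = 912640426832/36585309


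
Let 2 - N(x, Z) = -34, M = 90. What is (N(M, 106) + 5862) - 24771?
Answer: -18873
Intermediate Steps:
N(x, Z) = 36 (N(x, Z) = 2 - 1*(-34) = 2 + 34 = 36)
(N(M, 106) + 5862) - 24771 = (36 + 5862) - 24771 = 5898 - 24771 = -18873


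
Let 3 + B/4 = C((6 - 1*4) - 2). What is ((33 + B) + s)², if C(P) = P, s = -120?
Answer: 9801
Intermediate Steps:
B = -12 (B = -12 + 4*((6 - 1*4) - 2) = -12 + 4*((6 - 4) - 2) = -12 + 4*(2 - 2) = -12 + 4*0 = -12 + 0 = -12)
((33 + B) + s)² = ((33 - 12) - 120)² = (21 - 120)² = (-99)² = 9801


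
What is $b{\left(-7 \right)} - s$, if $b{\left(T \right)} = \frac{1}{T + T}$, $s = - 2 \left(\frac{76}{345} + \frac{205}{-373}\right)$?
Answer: $- \frac{1315241}{1801590} \approx -0.73004$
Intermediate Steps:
$s = \frac{84754}{128685}$ ($s = - 2 \left(76 \cdot \frac{1}{345} + 205 \left(- \frac{1}{373}\right)\right) = - 2 \left(\frac{76}{345} - \frac{205}{373}\right) = \left(-2\right) \left(- \frac{42377}{128685}\right) = \frac{84754}{128685} \approx 0.65862$)
$b{\left(T \right)} = \frac{1}{2 T}$
$b{\left(-7 \right)} - s = \frac{1}{2 \left(-7\right)} - \frac{84754}{128685} = \frac{1}{2} \left(- \frac{1}{7}\right) - \frac{84754}{128685} = - \frac{1}{14} - \frac{84754}{128685} = - \frac{1315241}{1801590}$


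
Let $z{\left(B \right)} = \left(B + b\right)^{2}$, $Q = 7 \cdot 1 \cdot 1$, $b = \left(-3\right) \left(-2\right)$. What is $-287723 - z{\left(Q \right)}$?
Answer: $-287892$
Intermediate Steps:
$b = 6$
$Q = 7$ ($Q = 7 \cdot 1 = 7$)
$z{\left(B \right)} = \left(6 + B\right)^{2}$ ($z{\left(B \right)} = \left(B + 6\right)^{2} = \left(6 + B\right)^{2}$)
$-287723 - z{\left(Q \right)} = -287723 - \left(6 + 7\right)^{2} = -287723 - 13^{2} = -287723 - 169 = -287892$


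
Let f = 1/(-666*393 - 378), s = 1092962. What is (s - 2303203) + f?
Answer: -317223529957/262116 ≈ -1.2102e+6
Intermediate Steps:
f = -1/262116 (f = 1/(-261738 - 378) = 1/(-262116) = -1/262116 ≈ -3.8151e-6)
(s - 2303203) + f = (1092962 - 2303203) - 1/262116 = -1210241 - 1/262116 = -317223529957/262116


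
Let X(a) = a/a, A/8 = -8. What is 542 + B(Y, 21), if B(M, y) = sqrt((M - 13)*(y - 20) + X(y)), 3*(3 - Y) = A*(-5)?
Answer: 542 + I*sqrt(1041)/3 ≈ 542.0 + 10.755*I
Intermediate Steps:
A = -64 (A = 8*(-8) = -64)
Y = -311/3 (Y = 3 - (-64)*(-5)/3 = 3 - 1/3*320 = 3 - 320/3 = -311/3 ≈ -103.67)
X(a) = 1
B(M, y) = sqrt(1 + (-20 + y)*(-13 + M)) (B(M, y) = sqrt((M - 13)*(y - 20) + 1) = sqrt((-13 + M)*(-20 + y) + 1) = sqrt((-20 + y)*(-13 + M) + 1) = sqrt(1 + (-20 + y)*(-13 + M)))
542 + B(Y, 21) = 542 + sqrt(261 - 20*(-311/3) - 13*21 - 311/3*21) = 542 + sqrt(261 + 6220/3 - 273 - 2177) = 542 + sqrt(-347/3) = 542 + I*sqrt(1041)/3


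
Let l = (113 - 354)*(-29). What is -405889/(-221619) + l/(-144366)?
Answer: 6338630687/3554916506 ≈ 1.7831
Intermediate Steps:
l = 6989 (l = -241*(-29) = 6989)
-405889/(-221619) + l/(-144366) = -405889/(-221619) + 6989/(-144366) = -405889*(-1/221619) + 6989*(-1/144366) = 405889/221619 - 6989/144366 = 6338630687/3554916506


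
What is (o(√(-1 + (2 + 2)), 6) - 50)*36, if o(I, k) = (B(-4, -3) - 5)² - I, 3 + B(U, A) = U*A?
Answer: -1224 - 36*√3 ≈ -1286.4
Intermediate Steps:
B(U, A) = -3 + A*U (B(U, A) = -3 + U*A = -3 + A*U)
o(I, k) = 16 - I (o(I, k) = ((-3 - 3*(-4)) - 5)² - I = ((-3 + 12) - 5)² - I = (9 - 5)² - I = 4² - I = 16 - I)
(o(√(-1 + (2 + 2)), 6) - 50)*36 = ((16 - √(-1 + (2 + 2))) - 50)*36 = ((16 - √(-1 + 4)) - 50)*36 = ((16 - √3) - 50)*36 = (-34 - √3)*36 = -1224 - 36*√3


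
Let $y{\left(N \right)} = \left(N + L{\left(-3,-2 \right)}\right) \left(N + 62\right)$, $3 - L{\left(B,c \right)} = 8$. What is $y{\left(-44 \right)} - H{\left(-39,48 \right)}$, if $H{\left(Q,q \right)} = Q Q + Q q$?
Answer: $-531$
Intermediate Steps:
$L{\left(B,c \right)} = -5$ ($L{\left(B,c \right)} = 3 - 8 = -5$)
$H{\left(Q,q \right)} = Q^{2} + Q q$
$y{\left(N \right)} = \left(-5 + N\right) \left(62 + N\right)$ ($y{\left(N \right)} = \left(N - 5\right) \left(N + 62\right) = \left(-5 + N\right) \left(62 + N\right)$)
$y{\left(-44 \right)} - H{\left(-39,48 \right)} = \left(-310 + \left(-44\right)^{2} + 57 \left(-44\right)\right) - - 39 \left(-39 + 48\right) = \left(-310 + 1936 - 2508\right) - \left(-39\right) 9 = -882 - -351 = -882 + 351 = -531$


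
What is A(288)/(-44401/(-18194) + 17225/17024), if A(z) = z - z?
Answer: 0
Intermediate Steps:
A(z) = 0
A(288)/(-44401/(-18194) + 17225/17024) = 0/(-44401/(-18194) + 17225/17024) = 0/(-44401*(-1/18194) + 17225*(1/17024)) = 0/(44401/18194 + 17225/17024) = 0/(534637137/154867328) = 0*(154867328/534637137) = 0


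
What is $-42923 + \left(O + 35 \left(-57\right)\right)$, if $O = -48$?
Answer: $-44966$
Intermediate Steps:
$-42923 + \left(O + 35 \left(-57\right)\right) = -42923 + \left(-48 + 35 \left(-57\right)\right) = -42923 - 2043 = -44966$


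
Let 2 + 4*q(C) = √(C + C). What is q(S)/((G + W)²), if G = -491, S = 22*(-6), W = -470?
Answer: -1/1847042 + I*√66/1847042 ≈ -5.4141e-7 + 4.3984e-6*I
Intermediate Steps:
S = -132
q(C) = -½ + √2*√C/4 (q(C) = -½ + √(C + C)/4 = -½ + √(2*C)/4 = -½ + (√2*√C)/4 = -½ + √2*√C/4)
q(S)/((G + W)²) = (-½ + √2*√(-132)/4)/((-491 - 470)²) = (-½ + √2*(2*I*√33)/4)/((-961)²) = (-½ + I*√66/2)/923521 = (-½ + I*√66/2)*(1/923521) = -1/1847042 + I*√66/1847042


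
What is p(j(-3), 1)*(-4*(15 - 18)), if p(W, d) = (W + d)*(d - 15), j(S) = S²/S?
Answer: 336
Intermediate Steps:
j(S) = S
p(W, d) = (-15 + d)*(W + d) (p(W, d) = (W + d)*(-15 + d) = (-15 + d)*(W + d))
p(j(-3), 1)*(-4*(15 - 18)) = (1² - 15*(-3) - 15*1 - 3*1)*(-4*(15 - 18)) = (1 + 45 - 15 - 3)*(-4*(-3)) = 28*12 = 336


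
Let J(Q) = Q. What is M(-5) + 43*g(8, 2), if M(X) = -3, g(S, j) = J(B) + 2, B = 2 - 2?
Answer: 83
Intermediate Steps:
B = 0
g(S, j) = 2 (g(S, j) = 0 + 2 = 2)
M(-5) + 43*g(8, 2) = -3 + 43*2 = -3 + 86 = 83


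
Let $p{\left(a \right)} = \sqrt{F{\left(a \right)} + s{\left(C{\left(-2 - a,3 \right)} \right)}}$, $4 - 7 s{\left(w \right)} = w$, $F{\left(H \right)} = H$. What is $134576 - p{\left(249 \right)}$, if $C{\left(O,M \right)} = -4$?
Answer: $134576 - \frac{\sqrt{12257}}{7} \approx 1.3456 \cdot 10^{5}$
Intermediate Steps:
$s{\left(w \right)} = \frac{4}{7} - \frac{w}{7}$
$p{\left(a \right)} = \sqrt{\frac{8}{7} + a}$ ($p{\left(a \right)} = \sqrt{a + \left(\frac{4}{7} - - \frac{4}{7}\right)} = \sqrt{a + \left(\frac{4}{7} + \frac{4}{7}\right)} = \sqrt{a + \frac{8}{7}} = \sqrt{\frac{8}{7} + a}$)
$134576 - p{\left(249 \right)} = 134576 - \frac{\sqrt{56 + 49 \cdot 249}}{7} = 134576 - \frac{\sqrt{56 + 12201}}{7} = 134576 - \frac{\sqrt{12257}}{7}$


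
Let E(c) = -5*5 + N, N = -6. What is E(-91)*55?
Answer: -1705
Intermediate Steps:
E(c) = -31 (E(c) = -5*5 - 6 = -25 - 6 = -31)
E(-91)*55 = -31*55 = -1705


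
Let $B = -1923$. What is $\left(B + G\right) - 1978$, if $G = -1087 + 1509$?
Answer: $-3479$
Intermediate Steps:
$G = 422$
$\left(B + G\right) - 1978 = \left(-1923 + 422\right) - 1978 = -1501 - 1978 = -3479$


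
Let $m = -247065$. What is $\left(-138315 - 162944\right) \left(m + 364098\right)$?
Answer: $-35257244547$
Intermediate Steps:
$\left(-138315 - 162944\right) \left(m + 364098\right) = \left(-138315 - 162944\right) \left(-247065 + 364098\right) = \left(-301259\right) 117033 = -35257244547$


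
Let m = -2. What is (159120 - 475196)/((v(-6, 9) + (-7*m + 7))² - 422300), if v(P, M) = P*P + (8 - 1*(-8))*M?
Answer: 316076/381899 ≈ 0.82764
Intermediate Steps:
v(P, M) = P² + 16*M (v(P, M) = P² + (8 + 8)*M = P² + 16*M)
(159120 - 475196)/((v(-6, 9) + (-7*m + 7))² - 422300) = (159120 - 475196)/((((-6)² + 16*9) + (-7*(-2) + 7))² - 422300) = -316076/(((36 + 144) + (14 + 7))² - 422300) = -316076/((180 + 21)² - 422300) = -316076/(201² - 422300) = -316076/(40401 - 422300) = -316076/(-381899) = -316076*(-1/381899) = 316076/381899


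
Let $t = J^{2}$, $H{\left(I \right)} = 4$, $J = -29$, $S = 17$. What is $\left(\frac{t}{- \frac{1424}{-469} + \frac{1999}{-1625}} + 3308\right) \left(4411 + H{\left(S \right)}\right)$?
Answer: $\frac{22932863537455}{1376469} \approx 1.6661 \cdot 10^{7}$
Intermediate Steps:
$t = 841$ ($t = \left(-29\right)^{2} = 841$)
$\left(\frac{t}{- \frac{1424}{-469} + \frac{1999}{-1625}} + 3308\right) \left(4411 + H{\left(S \right)}\right) = \left(\frac{841}{- \frac{1424}{-469} + \frac{1999}{-1625}} + 3308\right) \left(4411 + 4\right) = \left(\frac{841}{\left(-1424\right) \left(- \frac{1}{469}\right) + 1999 \left(- \frac{1}{1625}\right)} + 3308\right) 4415 = \left(\frac{841}{\frac{1424}{469} - \frac{1999}{1625}} + 3308\right) 4415 = \left(\frac{841}{\frac{1376469}{762125}} + 3308\right) 4415 = \left(841 \cdot \frac{762125}{1376469} + 3308\right) 4415 = \left(\frac{640947125}{1376469} + 3308\right) 4415 = \frac{5194306577}{1376469} \cdot 4415 = \frac{22932863537455}{1376469}$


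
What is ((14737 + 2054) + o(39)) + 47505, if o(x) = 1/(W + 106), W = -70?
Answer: 2314657/36 ≈ 64296.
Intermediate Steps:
o(x) = 1/36 (o(x) = 1/(-70 + 106) = 1/36)
((14737 + 2054) + o(39)) + 47505 = ((14737 + 2054) + 1/36) + 47505 = (16791 + 1/36) + 47505 = 604477/36 + 47505 = 2314657/36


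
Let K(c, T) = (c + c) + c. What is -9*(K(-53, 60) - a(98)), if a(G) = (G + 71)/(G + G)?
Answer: 281997/196 ≈ 1438.8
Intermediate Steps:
K(c, T) = 3*c (K(c, T) = 2*c + c = 3*c)
a(G) = (71 + G)/(2*G) (a(G) = (71 + G)/((2*G)) = (71 + G)*(1/(2*G)) = (71 + G)/(2*G))
-9*(K(-53, 60) - a(98)) = -9*(3*(-53) - (71 + 98)/(2*98)) = -9*(-159 - 169/(2*98)) = -9*(-159 - 1*169/196) = -9*(-159 - 169/196) = -9*(-31333/196) = 281997/196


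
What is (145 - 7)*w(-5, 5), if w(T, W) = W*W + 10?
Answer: 4830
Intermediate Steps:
w(T, W) = 10 + W**2 (w(T, W) = W**2 + 10 = 10 + W**2)
(145 - 7)*w(-5, 5) = (145 - 7)*(10 + 5**2) = 138*(10 + 25) = 138*35 = 4830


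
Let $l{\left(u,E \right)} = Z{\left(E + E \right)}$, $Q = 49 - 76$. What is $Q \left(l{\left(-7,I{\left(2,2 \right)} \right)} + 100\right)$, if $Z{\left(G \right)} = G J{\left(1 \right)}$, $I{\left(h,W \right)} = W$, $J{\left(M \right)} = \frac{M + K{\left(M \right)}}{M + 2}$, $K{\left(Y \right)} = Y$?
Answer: $-2772$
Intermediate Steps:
$J{\left(M \right)} = \frac{2 M}{2 + M}$ ($J{\left(M \right)} = \frac{M + M}{M + 2} = \frac{2 M}{2 + M}$)
$Q = -27$ ($Q = 49 - 76 = -27$)
$Z{\left(G \right)} = \frac{2 G}{3}$ ($Z{\left(G \right)} = G 2 \cdot 1 \frac{1}{2 + 1} = G 2 \cdot 1 \cdot \frac{1}{3} = G \frac{2}{3} = \frac{2 G}{3}$)
$l{\left(u,E \right)} = \frac{4 E}{3}$ ($l{\left(u,E \right)} = \frac{2 \left(E + E\right)}{3} = \frac{2 \cdot 2 E}{3} = \frac{4 E}{3}$)
$Q \left(l{\left(-7,I{\left(2,2 \right)} \right)} + 100\right) = - 27 \left(\frac{4}{3} \cdot 2 + 100\right) = - 27 \left(\frac{8}{3} + 100\right) = \left(-27\right) \frac{308}{3} = -2772$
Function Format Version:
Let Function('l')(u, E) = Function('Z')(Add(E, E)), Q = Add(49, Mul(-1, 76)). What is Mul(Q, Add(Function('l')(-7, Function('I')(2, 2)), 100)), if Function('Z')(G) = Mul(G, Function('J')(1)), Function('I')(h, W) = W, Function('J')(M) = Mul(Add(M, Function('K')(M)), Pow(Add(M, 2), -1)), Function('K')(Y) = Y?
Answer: -2772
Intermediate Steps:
Function('J')(M) = Mul(2, M, Pow(Add(2, M), -1)) (Function('J')(M) = Mul(Add(M, M), Pow(Add(M, 2), -1)) = Mul(Mul(2, M), Pow(Add(2, M), -1)) = Mul(2, M, Pow(Add(2, M), -1)))
Q = -27 (Q = Add(49, -76) = -27)
Function('Z')(G) = Mul(Rational(2, 3), G) (Function('Z')(G) = Mul(G, Mul(2, 1, Pow(Add(2, 1), -1))) = Mul(G, Mul(2, 1, Pow(3, -1))) = Mul(G, Mul(2, 1, Rational(1, 3))) = Mul(G, Rational(2, 3)) = Mul(Rational(2, 3), G))
Function('l')(u, E) = Mul(Rational(4, 3), E) (Function('l')(u, E) = Mul(Rational(2, 3), Add(E, E)) = Mul(Rational(2, 3), Mul(2, E)) = Mul(Rational(4, 3), E))
Mul(Q, Add(Function('l')(-7, Function('I')(2, 2)), 100)) = Mul(-27, Add(Mul(Rational(4, 3), 2), 100)) = Mul(-27, Add(Rational(8, 3), 100)) = Mul(-27, Rational(308, 3)) = -2772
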